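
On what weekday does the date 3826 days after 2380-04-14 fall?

Friday

First find the weekday of Apr 14, 2380. Doomsday rule: the anchor day for the 2300s is Wednesday. For year 80: 80÷12 = 6 r 8, and 8÷4 = 2, so 6+8+2 = 16.
Wednesday + 16 ≡ Friday — that's 2380's doomsday.
In April the doomsday date is Apr 4.
Apr 14 is 10 days after Apr 4; 10 mod 7 = 3, so Friday + 3 = Monday.
3826 mod 7 = 4, so 3826 days after a Monday is Monday + 4 = Friday.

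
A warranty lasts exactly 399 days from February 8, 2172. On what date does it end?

March 13, 2173

Feb has 29 days: +22 → Mar 1, 2172 (377 left).
Mar has 31 days: +31 → Apr 1, 2172 (346 left).
Apr has 30 days: +30 → May 1, 2172 (316 left).
May has 31 days: +31 → Jun 1, 2172 (285 left).
Jun has 30 days: +30 → Jul 1, 2172 (255 left).
Jul has 31 days: +31 → Aug 1, 2172 (224 left).
Aug has 31 days: +31 → Sep 1, 2172 (193 left).
Sep has 30 days: +30 → Oct 1, 2172 (163 left).
Oct has 31 days: +31 → Nov 1, 2172 (132 left).
Nov has 30 days: +30 → Dec 1, 2172 (102 left).
Dec has 31 days: +31 → Jan 1, 2173 (71 left).
Jan has 31 days: +31 → Feb 1, 2173 (40 left).
Feb has 28 days: +28 → Mar 1, 2173 (12 left).
+12 → Mar 13, 2173.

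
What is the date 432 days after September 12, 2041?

+365 (one year) → Sep 12, 2042 (67 left).
Sep has 30 days: +19 → Oct 1, 2042 (48 left).
Oct has 31 days: +31 → Nov 1, 2042 (17 left).
+17 → Nov 18, 2042.

November 18, 2042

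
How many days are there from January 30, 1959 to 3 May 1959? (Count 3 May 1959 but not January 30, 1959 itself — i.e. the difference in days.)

Jan 30, 1959 → Feb 28, 1959: 29 days (January has 31).
Feb 28, 1959 → Mar 28, 1959: 28 days (February has 28).
Mar 28, 1959 → Apr 28, 1959: 31 days (March has 31).
Apr 28, 1959 → May 3, 1959: 5 days.
Total: 93 days.

93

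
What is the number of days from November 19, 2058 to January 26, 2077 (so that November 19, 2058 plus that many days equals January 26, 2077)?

6643

Nov 19, 2058 → Nov 19, 2059: 365 days.
Nov 19, 2059 → Nov 19, 2060: 366 days (Feb 29, 2060 is in that span).
Nov 19, 2060 → Nov 19, 2061: 365 days.
Nov 19, 2061 → Nov 19, 2062: 365 days.
Nov 19, 2062 → Nov 19, 2063: 365 days.
Nov 19, 2063 → Nov 19, 2064: 366 days (Feb 29, 2064 is in that span).
Nov 19, 2064 → Nov 19, 2065: 365 days.
Nov 19, 2065 → Nov 19, 2066: 365 days.
Nov 19, 2066 → Nov 19, 2067: 365 days.
Nov 19, 2067 → Nov 19, 2068: 366 days (Feb 29, 2068 is in that span).
Nov 19, 2068 → Nov 19, 2069: 365 days.
Nov 19, 2069 → Nov 19, 2070: 365 days.
Nov 19, 2070 → Nov 19, 2071: 365 days.
Nov 19, 2071 → Nov 19, 2072: 366 days (Feb 29, 2072 is in that span).
Nov 19, 2072 → Nov 19, 2073: 365 days.
Nov 19, 2073 → Nov 19, 2074: 365 days.
Nov 19, 2074 → Nov 19, 2075: 365 days.
Nov 19, 2075 → Nov 19, 2076: 366 days (Feb 29, 2076 is in that span).
Nov 19, 2076 → Dec 19, 2076: 30 days (November has 30).
Dec 19, 2076 → Jan 19, 2077: 31 days (December has 31).
Jan 19, 2077 → Jan 26, 2077: 7 days.
Total: 6643 days.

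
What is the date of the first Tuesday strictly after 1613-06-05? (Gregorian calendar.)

June 11, 1613

Jun 5, 1613 is a Wednesday.
From Wednesday to the next Tuesday is 6 days.
Jun 5, 1613 + 6 = Jun 11, 1613.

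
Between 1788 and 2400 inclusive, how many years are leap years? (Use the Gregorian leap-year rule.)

149

Multiples of 4 in [1788,2400]: 154.
Of those, multiples of 100: 7 (not leap unless ÷400).
Multiples of 400: 2.
Leap years = 154 − 7 + 2 = 149.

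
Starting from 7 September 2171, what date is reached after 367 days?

Sep has 30 days: +24 → Oct 1, 2171 (343 left).
Oct has 31 days: +31 → Nov 1, 2171 (312 left).
Nov has 30 days: +30 → Dec 1, 2171 (282 left).
Dec has 31 days: +31 → Jan 1, 2172 (251 left).
Jan has 31 days: +31 → Feb 1, 2172 (220 left).
Feb has 29 days: +29 → Mar 1, 2172 (191 left).
Mar has 31 days: +31 → Apr 1, 2172 (160 left).
Apr has 30 days: +30 → May 1, 2172 (130 left).
May has 31 days: +31 → Jun 1, 2172 (99 left).
Jun has 30 days: +30 → Jul 1, 2172 (69 left).
Jul has 31 days: +31 → Aug 1, 2172 (38 left).
Aug has 31 days: +31 → Sep 1, 2172 (7 left).
+7 → Sep 8, 2172.

September 8, 2172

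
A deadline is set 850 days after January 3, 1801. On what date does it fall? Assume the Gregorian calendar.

+365 (one year) → Jan 3, 1802 (485 left).
+365 (one year) → Jan 3, 1803 (120 left).
Jan has 31 days: +29 → Feb 1, 1803 (91 left).
Feb has 28 days: +28 → Mar 1, 1803 (63 left).
Mar has 31 days: +31 → Apr 1, 1803 (32 left).
Apr has 30 days: +30 → May 1, 1803 (2 left).
+2 → May 3, 1803.

May 3, 1803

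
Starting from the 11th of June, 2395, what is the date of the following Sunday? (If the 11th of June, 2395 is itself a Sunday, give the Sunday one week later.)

June 18, 2395

Jun 11, 2395 is a Sunday.
From Sunday to the next Sunday is 7 days.
Jun 11, 2395 + 7 = Jun 18, 2395.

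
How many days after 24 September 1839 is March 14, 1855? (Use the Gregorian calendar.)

5650

Sep 24, 1839 → Sep 24, 1840: 366 days (Feb 29, 1840 is in that span).
Sep 24, 1840 → Sep 24, 1841: 365 days.
Sep 24, 1841 → Sep 24, 1842: 365 days.
Sep 24, 1842 → Sep 24, 1843: 365 days.
Sep 24, 1843 → Sep 24, 1844: 366 days (Feb 29, 1844 is in that span).
Sep 24, 1844 → Sep 24, 1845: 365 days.
Sep 24, 1845 → Sep 24, 1846: 365 days.
Sep 24, 1846 → Sep 24, 1847: 365 days.
Sep 24, 1847 → Sep 24, 1848: 366 days (Feb 29, 1848 is in that span).
Sep 24, 1848 → Sep 24, 1849: 365 days.
Sep 24, 1849 → Sep 24, 1850: 365 days.
Sep 24, 1850 → Sep 24, 1851: 365 days.
Sep 24, 1851 → Sep 24, 1852: 366 days (Feb 29, 1852 is in that span).
Sep 24, 1852 → Sep 24, 1853: 365 days.
Sep 24, 1853 → Sep 24, 1854: 365 days.
Sep 24, 1854 → Oct 24, 1854: 30 days (September has 30).
Oct 24, 1854 → Nov 24, 1854: 31 days (October has 31).
Nov 24, 1854 → Dec 24, 1854: 30 days (November has 30).
Dec 24, 1854 → Jan 24, 1855: 31 days (December has 31).
Jan 24, 1855 → Feb 24, 1855: 31 days (January has 31).
Feb 24, 1855 → Mar 14, 1855: 18 days.
Total: 5650 days.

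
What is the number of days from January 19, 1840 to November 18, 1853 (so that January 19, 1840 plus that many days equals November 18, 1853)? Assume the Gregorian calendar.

Jan 19, 1840 → Jan 19, 1841: 366 days (Feb 29, 1840 is in that span).
Jan 19, 1841 → Jan 19, 1842: 365 days.
Jan 19, 1842 → Jan 19, 1843: 365 days.
Jan 19, 1843 → Jan 19, 1844: 365 days.
Jan 19, 1844 → Jan 19, 1845: 366 days (Feb 29, 1844 is in that span).
Jan 19, 1845 → Jan 19, 1846: 365 days.
Jan 19, 1846 → Jan 19, 1847: 365 days.
Jan 19, 1847 → Jan 19, 1848: 365 days.
Jan 19, 1848 → Jan 19, 1849: 366 days (Feb 29, 1848 is in that span).
Jan 19, 1849 → Jan 19, 1850: 365 days.
Jan 19, 1850 → Jan 19, 1851: 365 days.
Jan 19, 1851 → Jan 19, 1852: 365 days.
Jan 19, 1852 → Jan 19, 1853: 366 days (Feb 29, 1852 is in that span).
Jan 19, 1853 → Feb 19, 1853: 31 days (January has 31).
Feb 19, 1853 → Mar 19, 1853: 28 days (February has 28).
Mar 19, 1853 → Apr 19, 1853: 31 days (March has 31).
Apr 19, 1853 → May 19, 1853: 30 days (April has 30).
May 19, 1853 → Jun 19, 1853: 31 days (May has 31).
Jun 19, 1853 → Jul 19, 1853: 30 days (June has 30).
Jul 19, 1853 → Aug 19, 1853: 31 days (July has 31).
Aug 19, 1853 → Sep 19, 1853: 31 days (August has 31).
Sep 19, 1853 → Oct 19, 1853: 30 days (September has 30).
Oct 19, 1853 → Nov 18, 1853: 30 days.
Total: 5052 days.

5052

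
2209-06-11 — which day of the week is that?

Sunday

Doomsday rule: the anchor day for the 2200s is Friday. For year 09: 9÷12 = 0 r 9, and 9÷4 = 2, so 0+9+2 = 11.
Friday + 11 ≡ Tuesday — that's 2209's doomsday.
In June the doomsday date is Jun 6.
Jun 11 is 5 days after Jun 6; 5 mod 7 = 5, so Tuesday + 5 = Sunday.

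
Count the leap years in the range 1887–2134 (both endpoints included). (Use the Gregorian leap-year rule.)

60

Multiples of 4 in [1887,2134]: 62.
Of those, multiples of 100: 3 (not leap unless ÷400).
Multiples of 400: 1.
Leap years = 62 − 3 + 1 = 60.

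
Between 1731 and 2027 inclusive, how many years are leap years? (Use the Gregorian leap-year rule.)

72

Multiples of 4 in [1731,2027]: 74.
Of those, multiples of 100: 3 (not leap unless ÷400).
Multiples of 400: 1.
Leap years = 74 − 3 + 1 = 72.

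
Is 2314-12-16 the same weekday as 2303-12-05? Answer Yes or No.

No

From Dec 5, 2303 to Dec 16, 2314 is 4029 days.
4029 mod 7 = 4, so they are different weekdays.
(Dec 5, 2303 is a Saturday; Dec 16, 2314 is a Wednesday.)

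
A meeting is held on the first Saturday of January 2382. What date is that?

January 2, 2382

January 1, 2382 is a Friday.
The first Saturday is therefore January 2 (1 days later).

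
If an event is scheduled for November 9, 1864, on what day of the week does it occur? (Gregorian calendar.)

Wednesday

Doomsday rule: the anchor day for the 1800s is Friday. For year 64: 64÷12 = 5 r 4, and 4÷4 = 1, so 5+4+1 = 10.
Friday + 10 ≡ Monday — that's 1864's doomsday.
In November the doomsday date is Nov 7.
Nov 9 is 2 days after Nov 7; 2 mod 7 = 2, so Monday + 2 = Wednesday.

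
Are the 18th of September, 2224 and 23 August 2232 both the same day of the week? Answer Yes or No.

No

From Sep 18, 2224 to Aug 23, 2232 is 2896 days.
2896 mod 7 = 5, so they are different weekdays.
(Sep 18, 2224 is a Saturday; Aug 23, 2232 is a Thursday.)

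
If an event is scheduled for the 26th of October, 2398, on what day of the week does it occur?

Monday

Doomsday rule: the anchor day for the 2300s is Wednesday. For year 98: 98÷12 = 8 r 2, and 2÷4 = 0, so 8+2+0 = 10.
Wednesday + 10 ≡ Saturday — that's 2398's doomsday.
In October the doomsday date is Oct 10.
Oct 26 is 16 days after Oct 10; 16 mod 7 = 2, so Saturday + 2 = Monday.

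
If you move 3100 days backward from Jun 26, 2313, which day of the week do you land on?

First find the weekday of Jun 26, 2313. Doomsday rule: the anchor day for the 2300s is Wednesday. For year 13: 13÷12 = 1 r 1, and 1÷4 = 0, so 1+1+0 = 2.
Wednesday + 2 ≡ Friday — that's 2313's doomsday.
In June the doomsday date is Jun 6.
Jun 26 is 20 days after Jun 6; 20 mod 7 = 6, so Friday + 6 = Thursday.
3100 mod 7 = 6, so 3100 days before a Thursday is Thursday − 6 = Friday.

Friday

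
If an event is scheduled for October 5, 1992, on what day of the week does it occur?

Monday

Doomsday rule: the anchor day for the 1900s is Wednesday. For year 92: 92÷12 = 7 r 8, and 8÷4 = 2, so 7+8+2 = 17.
Wednesday + 17 ≡ Saturday — that's 1992's doomsday.
In October the doomsday date is Oct 10.
Oct 5 is 5 days before Oct 10; 5 mod 7 = 5, so Saturday − 5 = Monday.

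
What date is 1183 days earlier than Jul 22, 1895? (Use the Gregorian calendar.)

−365 (one year) → Jul 22, 1894 (818 left).
−365 (one year) → Jul 22, 1893 (453 left).
−365 (one year) → Jul 22, 1892 (88 left).
−22 → Jun 30, 1892 (end of Jun, 30 days; 66 left).
−30 → May 31, 1892 (end of May, 31 days; 36 left).
−31 → Apr 30, 1892 (end of Apr, 30 days; 5 left).
−5 → Apr 25, 1892.

April 25, 1892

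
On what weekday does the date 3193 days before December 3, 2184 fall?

Thursday

First find the weekday of Dec 3, 2184. Doomsday rule: the anchor day for the 2100s is Sunday. For year 84: 84÷12 = 7 r 0, and 0÷4 = 0, so 7+0+0 = 7.
Sunday + 7 ≡ Sunday — that's 2184's doomsday.
In December the doomsday date is Dec 12.
Dec 3 is 9 days before Dec 12; 9 mod 7 = 2, so Sunday − 2 = Friday.
3193 mod 7 = 1, so 3193 days before a Friday is Friday − 1 = Thursday.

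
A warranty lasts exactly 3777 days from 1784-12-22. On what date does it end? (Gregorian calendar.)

+365 (one year) → Dec 22, 1785 (3412 left).
+365 (one year) → Dec 22, 1786 (3047 left).
+365 (one year) → Dec 22, 1787 (2682 left).
+366 (one year; includes Feb 29, 1788) → Dec 22, 1788 (2316 left).
+365 (one year) → Dec 22, 1789 (1951 left).
+365 (one year) → Dec 22, 1790 (1586 left).
+365 (one year) → Dec 22, 1791 (1221 left).
+366 (one year; includes Feb 29, 1792) → Dec 22, 1792 (855 left).
+365 (one year) → Dec 22, 1793 (490 left).
+365 (one year) → Dec 22, 1794 (125 left).
Dec has 31 days: +10 → Jan 1, 1795 (115 left).
Jan has 31 days: +31 → Feb 1, 1795 (84 left).
Feb has 28 days: +28 → Mar 1, 1795 (56 left).
Mar has 31 days: +31 → Apr 1, 1795 (25 left).
+25 → Apr 26, 1795.

April 26, 1795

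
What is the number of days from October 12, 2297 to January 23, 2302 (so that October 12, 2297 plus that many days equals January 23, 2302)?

Oct 12, 2297 → Oct 12, 2298: 365 days.
Oct 12, 2298 → Oct 12, 2299: 365 days.
Oct 12, 2299 → Oct 12, 2300: 365 days.
Oct 12, 2300 → Oct 12, 2301: 365 days.
Oct 12, 2301 → Nov 12, 2301: 31 days (October has 31).
Nov 12, 2301 → Dec 12, 2301: 30 days (November has 30).
Dec 12, 2301 → Jan 12, 2302: 31 days (December has 31).
Jan 12, 2302 → Jan 23, 2302: 11 days.
Total: 1563 days.

1563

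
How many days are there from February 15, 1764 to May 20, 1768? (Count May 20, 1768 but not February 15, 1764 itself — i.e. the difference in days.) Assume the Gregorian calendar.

Feb 15, 1764 → Feb 15, 1765: 366 days (Feb 29, 1764 is in that span).
Feb 15, 1765 → Feb 15, 1766: 365 days.
Feb 15, 1766 → Feb 15, 1767: 365 days.
Feb 15, 1767 → Feb 15, 1768: 365 days.
Feb 15, 1768 → Mar 15, 1768: 29 days (February has 29).
Mar 15, 1768 → Apr 15, 1768: 31 days (March has 31).
Apr 15, 1768 → May 15, 1768: 30 days (April has 30).
May 15, 1768 → May 20, 1768: 5 days.
Total: 1556 days.

1556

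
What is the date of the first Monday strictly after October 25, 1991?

October 28, 1991

Oct 25, 1991 is a Friday.
From Friday to the next Monday is 3 days.
Oct 25, 1991 + 3 = Oct 28, 1991.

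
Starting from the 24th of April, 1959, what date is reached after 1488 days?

May 21, 1963

+366 (one year; includes Feb 29, 1960) → Apr 24, 1960 (1122 left).
+365 (one year) → Apr 24, 1961 (757 left).
+365 (one year) → Apr 24, 1962 (392 left).
Apr has 30 days: +7 → May 1, 1962 (385 left).
May has 31 days: +31 → Jun 1, 1962 (354 left).
Jun has 30 days: +30 → Jul 1, 1962 (324 left).
Jul has 31 days: +31 → Aug 1, 1962 (293 left).
Aug has 31 days: +31 → Sep 1, 1962 (262 left).
Sep has 30 days: +30 → Oct 1, 1962 (232 left).
Oct has 31 days: +31 → Nov 1, 1962 (201 left).
Nov has 30 days: +30 → Dec 1, 1962 (171 left).
Dec has 31 days: +31 → Jan 1, 1963 (140 left).
Jan has 31 days: +31 → Feb 1, 1963 (109 left).
Feb has 28 days: +28 → Mar 1, 1963 (81 left).
Mar has 31 days: +31 → Apr 1, 1963 (50 left).
Apr has 30 days: +30 → May 1, 1963 (20 left).
+20 → May 21, 1963.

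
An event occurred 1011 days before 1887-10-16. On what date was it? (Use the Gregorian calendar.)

−365 (one year) → Oct 16, 1886 (646 left).
−365 (one year) → Oct 16, 1885 (281 left).
−16 → Sep 30, 1885 (end of Sep, 30 days; 265 left).
−30 → Aug 31, 1885 (end of Aug, 31 days; 235 left).
−31 → Jul 31, 1885 (end of Jul, 31 days; 204 left).
−31 → Jun 30, 1885 (end of Jun, 30 days; 173 left).
−30 → May 31, 1885 (end of May, 31 days; 143 left).
−31 → Apr 30, 1885 (end of Apr, 30 days; 112 left).
−30 → Mar 31, 1885 (end of Mar, 31 days; 82 left).
−31 → Feb 28, 1885 (end of Feb, 28 days; 51 left).
−28 → Jan 31, 1885 (end of Jan, 31 days; 23 left).
−23 → Jan 8, 1885.

January 8, 1885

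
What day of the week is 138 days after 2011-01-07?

Wednesday

First find the weekday of Jan 7, 2011. Doomsday rule: the anchor day for the 2000s is Tuesday. For year 11: 11÷12 = 0 r 11, and 11÷4 = 2, so 0+11+2 = 13.
Tuesday + 13 ≡ Monday — that's 2011's doomsday.
In January the doomsday date is Jan 3 (2011 is not a leap year).
Jan 7 is 4 days after Jan 3; 4 mod 7 = 4, so Monday + 4 = Friday.
138 mod 7 = 5, so 138 days after a Friday is Friday + 5 = Wednesday.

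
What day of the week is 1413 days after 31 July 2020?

First find the weekday of Jul 31, 2020. Doomsday rule: the anchor day for the 2000s is Tuesday. For year 20: 20÷12 = 1 r 8, and 8÷4 = 2, so 1+8+2 = 11.
Tuesday + 11 ≡ Saturday — that's 2020's doomsday.
In July the doomsday date is Jul 11.
Jul 31 is 20 days after Jul 11; 20 mod 7 = 6, so Saturday + 6 = Friday.
1413 mod 7 = 6, so 1413 days after a Friday is Friday + 6 = Thursday.

Thursday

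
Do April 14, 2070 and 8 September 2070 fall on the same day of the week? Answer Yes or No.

From Apr 14, 2070 to Sep 8, 2070 is 147 days.
147 mod 7 = 0, so they are the same weekday.
(Apr 14, 2070 is a Monday; Sep 8, 2070 is a Monday.)

Yes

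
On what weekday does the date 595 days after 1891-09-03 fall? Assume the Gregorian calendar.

Thursday

Sep 3, 1891 is a Thursday.
595 mod 7 = 0, so 595 days after a Thursday is Thursday + 0 = Thursday.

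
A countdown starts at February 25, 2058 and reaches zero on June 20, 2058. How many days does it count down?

Feb 25, 2058 → Mar 25, 2058: 28 days (February has 28).
Mar 25, 2058 → Apr 25, 2058: 31 days (March has 31).
Apr 25, 2058 → May 25, 2058: 30 days (April has 30).
May 25, 2058 → Jun 20, 2058: 26 days.
Total: 115 days.

115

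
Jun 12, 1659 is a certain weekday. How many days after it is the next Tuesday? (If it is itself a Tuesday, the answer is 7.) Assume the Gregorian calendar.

Jun 12, 1659 is a Thursday.
From Thursday to the next Tuesday is 5 days.

5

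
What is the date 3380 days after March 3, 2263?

June 3, 2272

+366 (one year; includes Feb 29, 2264) → Mar 3, 2264 (3014 left).
+365 (one year) → Mar 3, 2265 (2649 left).
+365 (one year) → Mar 3, 2266 (2284 left).
+365 (one year) → Mar 3, 2267 (1919 left).
+366 (one year; includes Feb 29, 2268) → Mar 3, 2268 (1553 left).
+365 (one year) → Mar 3, 2269 (1188 left).
+365 (one year) → Mar 3, 2270 (823 left).
+365 (one year) → Mar 3, 2271 (458 left).
+366 (one year; includes Feb 29, 2272) → Mar 3, 2272 (92 left).
Mar has 31 days: +29 → Apr 1, 2272 (63 left).
Apr has 30 days: +30 → May 1, 2272 (33 left).
May has 31 days: +31 → Jun 1, 2272 (2 left).
+2 → Jun 3, 2272.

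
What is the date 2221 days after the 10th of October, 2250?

+365 (one year) → Oct 10, 2251 (1856 left).
+366 (one year; includes Feb 29, 2252) → Oct 10, 2252 (1490 left).
+365 (one year) → Oct 10, 2253 (1125 left).
+365 (one year) → Oct 10, 2254 (760 left).
+365 (one year) → Oct 10, 2255 (395 left).
Oct has 31 days: +22 → Nov 1, 2255 (373 left).
Nov has 30 days: +30 → Dec 1, 2255 (343 left).
Dec has 31 days: +31 → Jan 1, 2256 (312 left).
Jan has 31 days: +31 → Feb 1, 2256 (281 left).
Feb has 29 days: +29 → Mar 1, 2256 (252 left).
Mar has 31 days: +31 → Apr 1, 2256 (221 left).
Apr has 30 days: +30 → May 1, 2256 (191 left).
May has 31 days: +31 → Jun 1, 2256 (160 left).
Jun has 30 days: +30 → Jul 1, 2256 (130 left).
Jul has 31 days: +31 → Aug 1, 2256 (99 left).
Aug has 31 days: +31 → Sep 1, 2256 (68 left).
Sep has 30 days: +30 → Oct 1, 2256 (38 left).
Oct has 31 days: +31 → Nov 1, 2256 (7 left).
+7 → Nov 8, 2256.

November 8, 2256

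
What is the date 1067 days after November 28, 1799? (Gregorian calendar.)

October 31, 1802

+365 (one year) → Nov 28, 1800 (702 left).
+365 (one year) → Nov 28, 1801 (337 left).
Nov has 30 days: +3 → Dec 1, 1801 (334 left).
Dec has 31 days: +31 → Jan 1, 1802 (303 left).
Jan has 31 days: +31 → Feb 1, 1802 (272 left).
Feb has 28 days: +28 → Mar 1, 1802 (244 left).
Mar has 31 days: +31 → Apr 1, 1802 (213 left).
Apr has 30 days: +30 → May 1, 1802 (183 left).
May has 31 days: +31 → Jun 1, 1802 (152 left).
Jun has 30 days: +30 → Jul 1, 1802 (122 left).
Jul has 31 days: +31 → Aug 1, 1802 (91 left).
Aug has 31 days: +31 → Sep 1, 1802 (60 left).
Sep has 30 days: +30 → Oct 1, 1802 (30 left).
+30 → Oct 31, 1802.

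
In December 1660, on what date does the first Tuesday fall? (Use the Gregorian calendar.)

December 1, 1660 is a Wednesday.
The first Tuesday is therefore December 7 (6 days later).

December 7, 1660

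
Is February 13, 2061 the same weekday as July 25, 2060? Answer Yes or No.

From Jul 25, 2060 to Feb 13, 2061 is 203 days.
203 mod 7 = 0, so they are the same weekday.
(Jul 25, 2060 is a Sunday; Feb 13, 2061 is a Sunday.)

Yes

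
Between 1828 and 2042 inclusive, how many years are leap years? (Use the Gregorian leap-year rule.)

53

Multiples of 4 in [1828,2042]: 54.
Of those, multiples of 100: 2 (not leap unless ÷400).
Multiples of 400: 1.
Leap years = 54 − 2 + 1 = 53.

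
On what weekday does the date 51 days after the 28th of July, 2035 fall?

Monday

First find the weekday of Jul 28, 2035. Doomsday rule: the anchor day for the 2000s is Tuesday. For year 35: 35÷12 = 2 r 11, and 11÷4 = 2, so 2+11+2 = 15.
Tuesday + 15 ≡ Wednesday — that's 2035's doomsday.
In July the doomsday date is Jul 11.
Jul 28 is 17 days after Jul 11; 17 mod 7 = 3, so Wednesday + 3 = Saturday.
51 mod 7 = 2, so 51 days after a Saturday is Saturday + 2 = Monday.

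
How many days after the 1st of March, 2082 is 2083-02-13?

Mar 1, 2082 → Apr 1, 2082: 31 days (March has 31).
Apr 1, 2082 → May 1, 2082: 30 days (April has 30).
May 1, 2082 → Jun 1, 2082: 31 days (May has 31).
Jun 1, 2082 → Jul 1, 2082: 30 days (June has 30).
Jul 1, 2082 → Aug 1, 2082: 31 days (July has 31).
Aug 1, 2082 → Sep 1, 2082: 31 days (August has 31).
Sep 1, 2082 → Oct 1, 2082: 30 days (September has 30).
Oct 1, 2082 → Nov 1, 2082: 31 days (October has 31).
Nov 1, 2082 → Dec 1, 2082: 30 days (November has 30).
Dec 1, 2082 → Jan 1, 2083: 31 days (December has 31).
Jan 1, 2083 → Feb 1, 2083: 31 days (January has 31).
Feb 1, 2083 → Feb 13, 2083: 12 days.
Total: 349 days.

349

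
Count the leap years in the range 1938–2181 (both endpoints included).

60

Multiples of 4 in [1938,2181]: 61.
Of those, multiples of 100: 2 (not leap unless ÷400).
Multiples of 400: 1.
Leap years = 61 − 2 + 1 = 60.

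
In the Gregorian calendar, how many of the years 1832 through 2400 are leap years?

Multiples of 4 in [1832,2400]: 143.
Of those, multiples of 100: 6 (not leap unless ÷400).
Multiples of 400: 2.
Leap years = 143 − 6 + 2 = 139.

139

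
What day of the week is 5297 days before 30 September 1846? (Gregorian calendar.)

Friday

First find the weekday of Sep 30, 1846. Doomsday rule: the anchor day for the 1800s is Friday. For year 46: 46÷12 = 3 r 10, and 10÷4 = 2, so 3+10+2 = 15.
Friday + 15 ≡ Saturday — that's 1846's doomsday.
In September the doomsday date is Sep 5.
Sep 30 is 25 days after Sep 5; 25 mod 7 = 4, so Saturday + 4 = Wednesday.
5297 mod 7 = 5, so 5297 days before a Wednesday is Wednesday − 5 = Friday.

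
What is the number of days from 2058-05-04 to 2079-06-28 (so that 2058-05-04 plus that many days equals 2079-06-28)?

May 4, 2058 → May 4, 2059: 365 days.
May 4, 2059 → May 4, 2060: 366 days (Feb 29, 2060 is in that span).
May 4, 2060 → May 4, 2061: 365 days.
May 4, 2061 → May 4, 2062: 365 days.
May 4, 2062 → May 4, 2063: 365 days.
May 4, 2063 → May 4, 2064: 366 days (Feb 29, 2064 is in that span).
May 4, 2064 → May 4, 2065: 365 days.
May 4, 2065 → May 4, 2066: 365 days.
May 4, 2066 → May 4, 2067: 365 days.
May 4, 2067 → May 4, 2068: 366 days (Feb 29, 2068 is in that span).
May 4, 2068 → May 4, 2069: 365 days.
May 4, 2069 → May 4, 2070: 365 days.
May 4, 2070 → May 4, 2071: 365 days.
May 4, 2071 → May 4, 2072: 366 days (Feb 29, 2072 is in that span).
May 4, 2072 → May 4, 2073: 365 days.
May 4, 2073 → May 4, 2074: 365 days.
May 4, 2074 → May 4, 2075: 365 days.
May 4, 2075 → May 4, 2076: 366 days (Feb 29, 2076 is in that span).
May 4, 2076 → May 4, 2077: 365 days.
May 4, 2077 → May 4, 2078: 365 days.
May 4, 2078 → May 4, 2079: 365 days.
May 4, 2079 → Jun 4, 2079: 31 days (May has 31).
Jun 4, 2079 → Jun 28, 2079: 24 days.
Total: 7725 days.

7725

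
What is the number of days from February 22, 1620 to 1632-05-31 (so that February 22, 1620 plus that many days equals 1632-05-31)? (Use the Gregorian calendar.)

Feb 22, 1620 → Feb 22, 1621: 366 days (Feb 29, 1620 is in that span).
Feb 22, 1621 → Feb 22, 1622: 365 days.
Feb 22, 1622 → Feb 22, 1623: 365 days.
Feb 22, 1623 → Feb 22, 1624: 365 days.
Feb 22, 1624 → Feb 22, 1625: 366 days (Feb 29, 1624 is in that span).
Feb 22, 1625 → Feb 22, 1626: 365 days.
Feb 22, 1626 → Feb 22, 1627: 365 days.
Feb 22, 1627 → Feb 22, 1628: 365 days.
Feb 22, 1628 → Feb 22, 1629: 366 days (Feb 29, 1628 is in that span).
Feb 22, 1629 → Feb 22, 1630: 365 days.
Feb 22, 1630 → Feb 22, 1631: 365 days.
Feb 22, 1631 → Feb 22, 1632: 365 days.
Feb 22, 1632 → Mar 22, 1632: 29 days (February has 29).
Mar 22, 1632 → Apr 22, 1632: 31 days (March has 31).
Apr 22, 1632 → May 22, 1632: 30 days (April has 30).
May 22, 1632 → May 31, 1632: 9 days.
Total: 4482 days.

4482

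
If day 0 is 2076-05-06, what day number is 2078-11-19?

927

May 6, 2076 → May 6, 2077: 365 days.
May 6, 2077 → May 6, 2078: 365 days.
May 6, 2078 → Jun 6, 2078: 31 days (May has 31).
Jun 6, 2078 → Jul 6, 2078: 30 days (June has 30).
Jul 6, 2078 → Aug 6, 2078: 31 days (July has 31).
Aug 6, 2078 → Sep 6, 2078: 31 days (August has 31).
Sep 6, 2078 → Oct 6, 2078: 30 days (September has 30).
Oct 6, 2078 → Nov 6, 2078: 31 days (October has 31).
Nov 6, 2078 → Nov 19, 2078: 13 days.
Total: 927 days.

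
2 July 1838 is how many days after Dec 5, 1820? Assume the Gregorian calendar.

6418

Dec 5, 1820 → Dec 5, 1821: 365 days.
Dec 5, 1821 → Dec 5, 1822: 365 days.
Dec 5, 1822 → Dec 5, 1823: 365 days.
Dec 5, 1823 → Dec 5, 1824: 366 days (Feb 29, 1824 is in that span).
Dec 5, 1824 → Dec 5, 1825: 365 days.
Dec 5, 1825 → Dec 5, 1826: 365 days.
Dec 5, 1826 → Dec 5, 1827: 365 days.
Dec 5, 1827 → Dec 5, 1828: 366 days (Feb 29, 1828 is in that span).
Dec 5, 1828 → Dec 5, 1829: 365 days.
Dec 5, 1829 → Dec 5, 1830: 365 days.
Dec 5, 1830 → Dec 5, 1831: 365 days.
Dec 5, 1831 → Dec 5, 1832: 366 days (Feb 29, 1832 is in that span).
Dec 5, 1832 → Dec 5, 1833: 365 days.
Dec 5, 1833 → Dec 5, 1834: 365 days.
Dec 5, 1834 → Dec 5, 1835: 365 days.
Dec 5, 1835 → Dec 5, 1836: 366 days (Feb 29, 1836 is in that span).
Dec 5, 1836 → Dec 5, 1837: 365 days.
Dec 5, 1837 → Jan 5, 1838: 31 days (December has 31).
Jan 5, 1838 → Feb 5, 1838: 31 days (January has 31).
Feb 5, 1838 → Mar 5, 1838: 28 days (February has 28).
Mar 5, 1838 → Apr 5, 1838: 31 days (March has 31).
Apr 5, 1838 → May 5, 1838: 30 days (April has 30).
May 5, 1838 → Jun 5, 1838: 31 days (May has 31).
Jun 5, 1838 → Jul 2, 1838: 27 days.
Total: 6418 days.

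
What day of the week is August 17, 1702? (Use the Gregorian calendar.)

Thursday

Doomsday rule: the anchor day for the 1700s is Sunday. For year 02: 2÷12 = 0 r 2, and 2÷4 = 0, so 0+2+0 = 2.
Sunday + 2 ≡ Tuesday — that's 1702's doomsday.
In August the doomsday date is Aug 8.
Aug 17 is 9 days after Aug 8; 9 mod 7 = 2, so Tuesday + 2 = Thursday.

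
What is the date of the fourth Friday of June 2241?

June 1, 2241 is a Tuesday.
The first Friday is therefore June 4 (3 days later).
The fourth Friday is 4 + 3×7 = June 25.

June 25, 2241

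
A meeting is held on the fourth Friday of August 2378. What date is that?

August 25, 2378

August 1, 2378 is a Tuesday.
The first Friday is therefore August 4 (3 days later).
The fourth Friday is 4 + 3×7 = August 25.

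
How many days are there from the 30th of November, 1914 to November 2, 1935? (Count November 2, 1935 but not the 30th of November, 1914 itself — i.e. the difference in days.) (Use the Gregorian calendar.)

7642

Nov 30, 1914 → Nov 30, 1915: 365 days.
Nov 30, 1915 → Nov 30, 1916: 366 days (Feb 29, 1916 is in that span).
Nov 30, 1916 → Nov 30, 1917: 365 days.
Nov 30, 1917 → Nov 30, 1918: 365 days.
Nov 30, 1918 → Nov 30, 1919: 365 days.
Nov 30, 1919 → Nov 30, 1920: 366 days (Feb 29, 1920 is in that span).
Nov 30, 1920 → Nov 30, 1921: 365 days.
Nov 30, 1921 → Nov 30, 1922: 365 days.
Nov 30, 1922 → Nov 30, 1923: 365 days.
Nov 30, 1923 → Nov 30, 1924: 366 days (Feb 29, 1924 is in that span).
Nov 30, 1924 → Nov 30, 1925: 365 days.
Nov 30, 1925 → Nov 30, 1926: 365 days.
Nov 30, 1926 → Nov 30, 1927: 365 days.
Nov 30, 1927 → Nov 30, 1928: 366 days (Feb 29, 1928 is in that span).
Nov 30, 1928 → Nov 30, 1929: 365 days.
Nov 30, 1929 → Nov 30, 1930: 365 days.
Nov 30, 1930 → Nov 30, 1931: 365 days.
Nov 30, 1931 → Nov 30, 1932: 366 days (Feb 29, 1932 is in that span).
Nov 30, 1932 → Nov 30, 1933: 365 days.
Nov 30, 1933 → Nov 30, 1934: 365 days.
Nov 30, 1934 → Dec 30, 1934: 30 days (November has 30).
Dec 30, 1934 → Jan 30, 1935: 31 days (December has 31).
Jan 30, 1935 → Feb 28, 1935: 29 days (January has 31).
Feb 28, 1935 → Mar 28, 1935: 28 days (February has 28).
Mar 28, 1935 → Apr 28, 1935: 31 days (March has 31).
Apr 28, 1935 → May 28, 1935: 30 days (April has 30).
May 28, 1935 → Jun 28, 1935: 31 days (May has 31).
Jun 28, 1935 → Jul 28, 1935: 30 days (June has 30).
Jul 28, 1935 → Aug 28, 1935: 31 days (July has 31).
Aug 28, 1935 → Sep 28, 1935: 31 days (August has 31).
Sep 28, 1935 → Oct 28, 1935: 30 days (September has 30).
Oct 28, 1935 → Nov 2, 1935: 5 days.
Total: 7642 days.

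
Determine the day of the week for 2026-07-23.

Thursday

January 1, 2026 is a Thursday.
Jan 1, 2026 → Feb 1, 2026: 31 days (January has 31).
Feb 1, 2026 → Mar 1, 2026: 28 days (February has 28).
Mar 1, 2026 → Apr 1, 2026: 31 days (March has 31).
Apr 1, 2026 → May 1, 2026: 30 days (April has 30).
May 1, 2026 → Jun 1, 2026: 31 days (May has 31).
Jun 1, 2026 → Jul 1, 2026: 30 days (June has 30).
Jul 1, 2026 → Jul 23, 2026: 22 days.
Total: 203 days.
203 mod 7 = 0, so Thursday + 0 = Thursday.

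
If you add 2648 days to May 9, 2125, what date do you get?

August 8, 2132

+365 (one year) → May 9, 2126 (2283 left).
+365 (one year) → May 9, 2127 (1918 left).
+366 (one year; includes Feb 29, 2128) → May 9, 2128 (1552 left).
+365 (one year) → May 9, 2129 (1187 left).
+365 (one year) → May 9, 2130 (822 left).
+365 (one year) → May 9, 2131 (457 left).
+366 (one year; includes Feb 29, 2132) → May 9, 2132 (91 left).
May has 31 days: +23 → Jun 1, 2132 (68 left).
Jun has 30 days: +30 → Jul 1, 2132 (38 left).
Jul has 31 days: +31 → Aug 1, 2132 (7 left).
+7 → Aug 8, 2132.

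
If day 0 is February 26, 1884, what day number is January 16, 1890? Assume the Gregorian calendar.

2151

Feb 26, 1884 → Feb 26, 1885: 366 days (Feb 29, 1884 is in that span).
Feb 26, 1885 → Feb 26, 1886: 365 days.
Feb 26, 1886 → Feb 26, 1887: 365 days.
Feb 26, 1887 → Feb 26, 1888: 365 days.
Feb 26, 1888 → Feb 26, 1889: 366 days (Feb 29, 1888 is in that span).
Feb 26, 1889 → Mar 26, 1889: 28 days (February has 28).
Mar 26, 1889 → Apr 26, 1889: 31 days (March has 31).
Apr 26, 1889 → May 26, 1889: 30 days (April has 30).
May 26, 1889 → Jun 26, 1889: 31 days (May has 31).
Jun 26, 1889 → Jul 26, 1889: 30 days (June has 30).
Jul 26, 1889 → Aug 26, 1889: 31 days (July has 31).
Aug 26, 1889 → Sep 26, 1889: 31 days (August has 31).
Sep 26, 1889 → Oct 26, 1889: 30 days (September has 30).
Oct 26, 1889 → Nov 26, 1889: 31 days (October has 31).
Nov 26, 1889 → Dec 26, 1889: 30 days (November has 30).
Dec 26, 1889 → Jan 16, 1890: 21 days.
Total: 2151 days.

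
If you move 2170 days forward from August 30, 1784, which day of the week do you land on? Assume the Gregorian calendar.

First find the weekday of Aug 30, 1784. Doomsday rule: the anchor day for the 1700s is Sunday. For year 84: 84÷12 = 7 r 0, and 0÷4 = 0, so 7+0+0 = 7.
Sunday + 7 ≡ Sunday — that's 1784's doomsday.
In August the doomsday date is Aug 8.
Aug 30 is 22 days after Aug 8; 22 mod 7 = 1, so Sunday + 1 = Monday.
2170 mod 7 = 0, so 2170 days after a Monday is Monday + 0 = Monday.

Monday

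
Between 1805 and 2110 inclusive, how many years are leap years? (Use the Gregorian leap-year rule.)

74

Multiples of 4 in [1805,2110]: 76.
Of those, multiples of 100: 3 (not leap unless ÷400).
Multiples of 400: 1.
Leap years = 76 − 3 + 1 = 74.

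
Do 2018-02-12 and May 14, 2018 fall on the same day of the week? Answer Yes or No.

Yes

From Feb 12, 2018 to May 14, 2018 is 91 days.
91 mod 7 = 0, so they are the same weekday.
(Feb 12, 2018 is a Monday; May 14, 2018 is a Monday.)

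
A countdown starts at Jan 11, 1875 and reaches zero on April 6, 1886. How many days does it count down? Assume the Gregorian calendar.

Jan 11, 1875 → Jan 11, 1876: 365 days.
Jan 11, 1876 → Jan 11, 1877: 366 days (Feb 29, 1876 is in that span).
Jan 11, 1877 → Jan 11, 1878: 365 days.
Jan 11, 1878 → Jan 11, 1879: 365 days.
Jan 11, 1879 → Jan 11, 1880: 365 days.
Jan 11, 1880 → Jan 11, 1881: 366 days (Feb 29, 1880 is in that span).
Jan 11, 1881 → Jan 11, 1882: 365 days.
Jan 11, 1882 → Jan 11, 1883: 365 days.
Jan 11, 1883 → Jan 11, 1884: 365 days.
Jan 11, 1884 → Jan 11, 1885: 366 days (Feb 29, 1884 is in that span).
Jan 11, 1885 → Jan 11, 1886: 365 days.
Jan 11, 1886 → Feb 11, 1886: 31 days (January has 31).
Feb 11, 1886 → Mar 11, 1886: 28 days (February has 28).
Mar 11, 1886 → Apr 6, 1886: 26 days.
Total: 4103 days.

4103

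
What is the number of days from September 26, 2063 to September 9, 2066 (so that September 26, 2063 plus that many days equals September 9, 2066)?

Sep 26, 2063 → Sep 26, 2064: 366 days (Feb 29, 2064 is in that span).
Sep 26, 2064 → Sep 26, 2065: 365 days.
Sep 26, 2065 → Oct 26, 2065: 30 days (September has 30).
Oct 26, 2065 → Nov 26, 2065: 31 days (October has 31).
Nov 26, 2065 → Dec 26, 2065: 30 days (November has 30).
Dec 26, 2065 → Jan 26, 2066: 31 days (December has 31).
Jan 26, 2066 → Feb 26, 2066: 31 days (January has 31).
Feb 26, 2066 → Mar 26, 2066: 28 days (February has 28).
Mar 26, 2066 → Apr 26, 2066: 31 days (March has 31).
Apr 26, 2066 → May 26, 2066: 30 days (April has 30).
May 26, 2066 → Jun 26, 2066: 31 days (May has 31).
Jun 26, 2066 → Jul 26, 2066: 30 days (June has 30).
Jul 26, 2066 → Aug 26, 2066: 31 days (July has 31).
Aug 26, 2066 → Sep 9, 2066: 14 days.
Total: 1079 days.

1079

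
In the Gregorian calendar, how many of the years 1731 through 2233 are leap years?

122

Multiples of 4 in [1731,2233]: 126.
Of those, multiples of 100: 5 (not leap unless ÷400).
Multiples of 400: 1.
Leap years = 126 − 5 + 1 = 122.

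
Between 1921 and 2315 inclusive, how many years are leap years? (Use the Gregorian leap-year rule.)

95

Multiples of 4 in [1921,2315]: 98.
Of those, multiples of 100: 4 (not leap unless ÷400).
Multiples of 400: 1.
Leap years = 98 − 4 + 1 = 95.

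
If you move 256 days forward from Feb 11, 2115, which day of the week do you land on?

Friday

Feb 11, 2115 is a Monday.
256 mod 7 = 4, so 256 days after a Monday is Monday + 4 = Friday.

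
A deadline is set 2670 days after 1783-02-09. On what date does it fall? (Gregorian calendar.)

+365 (one year) → Feb 9, 1784 (2305 left).
+366 (one year; includes Feb 29, 1784) → Feb 9, 1785 (1939 left).
+365 (one year) → Feb 9, 1786 (1574 left).
+365 (one year) → Feb 9, 1787 (1209 left).
+365 (one year) → Feb 9, 1788 (844 left).
+366 (one year; includes Feb 29, 1788) → Feb 9, 1789 (478 left).
+365 (one year) → Feb 9, 1790 (113 left).
Feb has 28 days: +20 → Mar 1, 1790 (93 left).
Mar has 31 days: +31 → Apr 1, 1790 (62 left).
Apr has 30 days: +30 → May 1, 1790 (32 left).
May has 31 days: +31 → Jun 1, 1790 (1 left).
+1 → Jun 2, 1790.

June 2, 1790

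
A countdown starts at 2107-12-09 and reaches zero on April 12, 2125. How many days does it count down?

Dec 9, 2107 → Dec 9, 2108: 366 days (Feb 29, 2108 is in that span).
Dec 9, 2108 → Dec 9, 2109: 365 days.
Dec 9, 2109 → Dec 9, 2110: 365 days.
Dec 9, 2110 → Dec 9, 2111: 365 days.
Dec 9, 2111 → Dec 9, 2112: 366 days (Feb 29, 2112 is in that span).
Dec 9, 2112 → Dec 9, 2113: 365 days.
Dec 9, 2113 → Dec 9, 2114: 365 days.
Dec 9, 2114 → Dec 9, 2115: 365 days.
Dec 9, 2115 → Dec 9, 2116: 366 days (Feb 29, 2116 is in that span).
Dec 9, 2116 → Dec 9, 2117: 365 days.
Dec 9, 2117 → Dec 9, 2118: 365 days.
Dec 9, 2118 → Dec 9, 2119: 365 days.
Dec 9, 2119 → Dec 9, 2120: 366 days (Feb 29, 2120 is in that span).
Dec 9, 2120 → Dec 9, 2121: 365 days.
Dec 9, 2121 → Dec 9, 2122: 365 days.
Dec 9, 2122 → Dec 9, 2123: 365 days.
Dec 9, 2123 → Dec 9, 2124: 366 days (Feb 29, 2124 is in that span).
Dec 9, 2124 → Jan 9, 2125: 31 days (December has 31).
Jan 9, 2125 → Feb 9, 2125: 31 days (January has 31).
Feb 9, 2125 → Mar 9, 2125: 28 days (February has 28).
Mar 9, 2125 → Apr 9, 2125: 31 days (March has 31).
Apr 9, 2125 → Apr 12, 2125: 3 days.
Total: 6334 days.

6334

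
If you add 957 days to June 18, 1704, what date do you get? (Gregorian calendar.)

+365 (one year) → Jun 18, 1705 (592 left).
+365 (one year) → Jun 18, 1706 (227 left).
Jun has 30 days: +13 → Jul 1, 1706 (214 left).
Jul has 31 days: +31 → Aug 1, 1706 (183 left).
Aug has 31 days: +31 → Sep 1, 1706 (152 left).
Sep has 30 days: +30 → Oct 1, 1706 (122 left).
Oct has 31 days: +31 → Nov 1, 1706 (91 left).
Nov has 30 days: +30 → Dec 1, 1706 (61 left).
Dec has 31 days: +31 → Jan 1, 1707 (30 left).
+30 → Jan 31, 1707.

January 31, 1707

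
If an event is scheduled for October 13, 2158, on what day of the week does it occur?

Friday

Doomsday rule: the anchor day for the 2100s is Sunday. For year 58: 58÷12 = 4 r 10, and 10÷4 = 2, so 4+10+2 = 16.
Sunday + 16 ≡ Tuesday — that's 2158's doomsday.
In October the doomsday date is Oct 10.
Oct 13 is 3 days after Oct 10; 3 mod 7 = 3, so Tuesday + 3 = Friday.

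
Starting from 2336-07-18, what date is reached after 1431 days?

June 18, 2340

+365 (one year) → Jul 18, 2337 (1066 left).
+365 (one year) → Jul 18, 2338 (701 left).
+365 (one year) → Jul 18, 2339 (336 left).
Jul has 31 days: +14 → Aug 1, 2339 (322 left).
Aug has 31 days: +31 → Sep 1, 2339 (291 left).
Sep has 30 days: +30 → Oct 1, 2339 (261 left).
Oct has 31 days: +31 → Nov 1, 2339 (230 left).
Nov has 30 days: +30 → Dec 1, 2339 (200 left).
Dec has 31 days: +31 → Jan 1, 2340 (169 left).
Jan has 31 days: +31 → Feb 1, 2340 (138 left).
Feb has 29 days: +29 → Mar 1, 2340 (109 left).
Mar has 31 days: +31 → Apr 1, 2340 (78 left).
Apr has 30 days: +30 → May 1, 2340 (48 left).
May has 31 days: +31 → Jun 1, 2340 (17 left).
+17 → Jun 18, 2340.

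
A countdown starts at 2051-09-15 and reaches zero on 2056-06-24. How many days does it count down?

1744

Sep 15, 2051 → Sep 15, 2052: 366 days (Feb 29, 2052 is in that span).
Sep 15, 2052 → Sep 15, 2053: 365 days.
Sep 15, 2053 → Sep 15, 2054: 365 days.
Sep 15, 2054 → Sep 15, 2055: 365 days.
Sep 15, 2055 → Oct 15, 2055: 30 days (September has 30).
Oct 15, 2055 → Nov 15, 2055: 31 days (October has 31).
Nov 15, 2055 → Dec 15, 2055: 30 days (November has 30).
Dec 15, 2055 → Jan 15, 2056: 31 days (December has 31).
Jan 15, 2056 → Feb 15, 2056: 31 days (January has 31).
Feb 15, 2056 → Mar 15, 2056: 29 days (February has 29).
Mar 15, 2056 → Apr 15, 2056: 31 days (March has 31).
Apr 15, 2056 → May 15, 2056: 30 days (April has 30).
May 15, 2056 → Jun 15, 2056: 31 days (May has 31).
Jun 15, 2056 → Jun 24, 2056: 9 days.
Total: 1744 days.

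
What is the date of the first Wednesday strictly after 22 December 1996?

December 25, 1996

Dec 22, 1996 is a Sunday.
From Sunday to the next Wednesday is 3 days.
Dec 22, 1996 + 3 = Dec 25, 1996.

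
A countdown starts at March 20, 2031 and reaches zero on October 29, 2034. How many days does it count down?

Mar 20, 2031 → Mar 20, 2032: 366 days (Feb 29, 2032 is in that span).
Mar 20, 2032 → Mar 20, 2033: 365 days.
Mar 20, 2033 → Mar 20, 2034: 365 days.
Mar 20, 2034 → Apr 20, 2034: 31 days (March has 31).
Apr 20, 2034 → May 20, 2034: 30 days (April has 30).
May 20, 2034 → Jun 20, 2034: 31 days (May has 31).
Jun 20, 2034 → Jul 20, 2034: 30 days (June has 30).
Jul 20, 2034 → Aug 20, 2034: 31 days (July has 31).
Aug 20, 2034 → Sep 20, 2034: 31 days (August has 31).
Sep 20, 2034 → Oct 20, 2034: 30 days (September has 30).
Oct 20, 2034 → Oct 29, 2034: 9 days.
Total: 1319 days.

1319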